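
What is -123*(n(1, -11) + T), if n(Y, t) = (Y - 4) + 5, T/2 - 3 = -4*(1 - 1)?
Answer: -984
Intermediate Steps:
T = 6 (T = 6 + 2*(-4*(1 - 1)) = 6 + 2*(-4*0) = 6 + 2*0 = 6 + 0 = 6)
n(Y, t) = 1 + Y (n(Y, t) = (-4 + Y) + 5 = 1 + Y)
-123*(n(1, -11) + T) = -123*((1 + 1) + 6) = -123*(2 + 6) = -123*8 = -984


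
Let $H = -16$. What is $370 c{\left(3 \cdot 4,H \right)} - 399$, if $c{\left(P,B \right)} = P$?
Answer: $4041$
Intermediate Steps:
$370 c{\left(3 \cdot 4,H \right)} - 399 = 370 \cdot 3 \cdot 4 - 399 = 370 \cdot 12 - 399 = 4440 - 399 = 4041$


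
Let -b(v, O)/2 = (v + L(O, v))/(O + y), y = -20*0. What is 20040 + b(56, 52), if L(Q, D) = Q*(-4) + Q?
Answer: 260570/13 ≈ 20044.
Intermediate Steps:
L(Q, D) = -3*Q (L(Q, D) = -4*Q + Q = -3*Q)
y = 0
b(v, O) = -2*(v - 3*O)/O (b(v, O) = -2*(v - 3*O)/(O + 0) = -2*(v - 3*O)/O)
20040 + b(56, 52) = 20040 + (6 - 2*56/52) = 20040 + (6 - 2*56*1/52) = 20040 + (6 - 28/13) = 20040 + 50/13 = 260570/13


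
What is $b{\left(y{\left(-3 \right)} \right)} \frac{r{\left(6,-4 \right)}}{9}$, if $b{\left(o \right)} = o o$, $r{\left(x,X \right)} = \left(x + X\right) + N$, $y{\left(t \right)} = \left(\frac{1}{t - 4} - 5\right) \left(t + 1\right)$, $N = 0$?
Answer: $\frac{1152}{49} \approx 23.51$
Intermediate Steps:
$y{\left(t \right)} = \left(1 + t\right) \left(-5 + \frac{1}{-4 + t}\right)$ ($y{\left(t \right)} = \left(\frac{1}{-4 + t} - 5\right) \left(1 + t\right) = \left(-5 + \frac{1}{-4 + t}\right) \left(1 + t\right) = \left(1 + t\right) \left(-5 + \frac{1}{-4 + t}\right)$)
$r{\left(x,X \right)} = X + x$ ($r{\left(x,X \right)} = \left(x + X\right) + 0 = \left(X + x\right) + 0 = X + x$)
$b{\left(o \right)} = o^{2}$
$b{\left(y{\left(-3 \right)} \right)} \frac{r{\left(6,-4 \right)}}{9} = \left(\frac{21 - 5 \left(-3\right)^{2} + 16 \left(-3\right)}{-4 - 3}\right)^{2} \frac{-4 + 6}{9} = \left(\frac{21 - 45 - 48}{-7}\right)^{2} \cdot 2 \cdot \frac{1}{9} = \left(- \frac{21 - 45 - 48}{7}\right)^{2} \cdot \frac{2}{9} = \left(\left(- \frac{1}{7}\right) \left(-72\right)\right)^{2} \cdot \frac{2}{9} = \left(\frac{72}{7}\right)^{2} \cdot \frac{2}{9} = \frac{5184}{49} \cdot \frac{2}{9} = \frac{1152}{49}$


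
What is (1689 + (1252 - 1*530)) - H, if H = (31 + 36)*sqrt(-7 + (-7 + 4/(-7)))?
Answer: 2411 - 67*I*sqrt(714)/7 ≈ 2411.0 - 255.76*I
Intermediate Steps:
H = 67*I*sqrt(714)/7 (H = 67*sqrt(-7 + (-7 + 4*(-1/7))) = 67*sqrt(-7 + (-7 - 4/7)) = 67*sqrt(-7 - 53/7) = 67*sqrt(-102/7) = 67*(I*sqrt(714)/7) = 67*I*sqrt(714)/7 ≈ 255.76*I)
(1689 + (1252 - 1*530)) - H = (1689 + (1252 - 1*530)) - 67*I*sqrt(714)/7 = (1689 + (1252 - 530)) - 67*I*sqrt(714)/7 = (1689 + 722) - 67*I*sqrt(714)/7 = 2411 - 67*I*sqrt(714)/7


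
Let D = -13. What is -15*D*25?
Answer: 4875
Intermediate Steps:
-15*D*25 = -15*(-13)*25 = 195*25 = 4875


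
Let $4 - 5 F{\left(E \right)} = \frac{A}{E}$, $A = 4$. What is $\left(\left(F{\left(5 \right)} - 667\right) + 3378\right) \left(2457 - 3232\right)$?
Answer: $-2101521$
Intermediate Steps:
$F{\left(E \right)} = \frac{4}{5} - \frac{4}{5 E}$ ($F{\left(E \right)} = \frac{4}{5} - \frac{4 \frac{1}{E}}{5} = \frac{4}{5} - \frac{4}{5 E}$)
$\left(\left(F{\left(5 \right)} - 667\right) + 3378\right) \left(2457 - 3232\right) = \left(\left(\frac{4 \left(-1 + 5\right)}{5 \cdot 5} - 667\right) + 3378\right) \left(2457 - 3232\right) = \left(\left(\frac{4}{5} \cdot \frac{1}{5} \cdot 4 - 667\right) + 3378\right) \left(-775\right) = \left(\left(\frac{16}{25} - 667\right) + 3378\right) \left(-775\right) = \left(- \frac{16659}{25} + 3378\right) \left(-775\right) = \frac{67791}{25} \left(-775\right) = -2101521$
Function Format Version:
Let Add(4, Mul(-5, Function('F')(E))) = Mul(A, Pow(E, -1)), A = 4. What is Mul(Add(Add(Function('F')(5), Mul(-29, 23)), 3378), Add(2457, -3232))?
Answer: -2101521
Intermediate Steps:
Function('F')(E) = Add(Rational(4, 5), Mul(Rational(-4, 5), Pow(E, -1))) (Function('F')(E) = Add(Rational(4, 5), Mul(Rational(-1, 5), Mul(4, Pow(E, -1)))) = Add(Rational(4, 5), Mul(Rational(-4, 5), Pow(E, -1))))
Mul(Add(Add(Function('F')(5), Mul(-29, 23)), 3378), Add(2457, -3232)) = Mul(Add(Add(Mul(Rational(4, 5), Pow(5, -1), Add(-1, 5)), Mul(-29, 23)), 3378), Add(2457, -3232)) = Mul(Add(Add(Mul(Rational(4, 5), Rational(1, 5), 4), -667), 3378), -775) = Mul(Add(Add(Rational(16, 25), -667), 3378), -775) = Mul(Add(Rational(-16659, 25), 3378), -775) = Mul(Rational(67791, 25), -775) = -2101521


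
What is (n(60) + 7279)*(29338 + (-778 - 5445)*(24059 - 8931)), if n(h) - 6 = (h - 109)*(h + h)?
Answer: -132227649430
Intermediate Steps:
n(h) = 6 + 2*h*(-109 + h) (n(h) = 6 + (h - 109)*(h + h) = 6 + (-109 + h)*(2*h) = 6 + 2*h*(-109 + h))
(n(60) + 7279)*(29338 + (-778 - 5445)*(24059 - 8931)) = ((6 - 218*60 + 2*60²) + 7279)*(29338 + (-778 - 5445)*(24059 - 8931)) = ((6 - 13080 + 2*3600) + 7279)*(29338 - 6223*15128) = ((6 - 13080 + 7200) + 7279)*(29338 - 94141544) = (-5874 + 7279)*(-94112206) = 1405*(-94112206) = -132227649430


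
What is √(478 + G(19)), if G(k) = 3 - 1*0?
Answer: √481 ≈ 21.932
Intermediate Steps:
G(k) = 3 (G(k) = 3 + 0 = 3)
√(478 + G(19)) = √(478 + 3) = √481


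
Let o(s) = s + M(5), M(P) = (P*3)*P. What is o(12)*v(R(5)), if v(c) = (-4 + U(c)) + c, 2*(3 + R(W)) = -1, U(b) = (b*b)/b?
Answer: -957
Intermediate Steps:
M(P) = 3*P² (M(P) = (3*P)*P = 3*P²)
U(b) = b (U(b) = b²/b = b)
R(W) = -7/2 (R(W) = -3 + (½)*(-1) = -3 - ½ = -7/2)
v(c) = -4 + 2*c (v(c) = (-4 + c) + c = -4 + 2*c)
o(s) = 75 + s (o(s) = s + 3*5² = s + 3*25 = s + 75 = 75 + s)
o(12)*v(R(5)) = (75 + 12)*(-4 + 2*(-7/2)) = 87*(-4 - 7) = 87*(-11) = -957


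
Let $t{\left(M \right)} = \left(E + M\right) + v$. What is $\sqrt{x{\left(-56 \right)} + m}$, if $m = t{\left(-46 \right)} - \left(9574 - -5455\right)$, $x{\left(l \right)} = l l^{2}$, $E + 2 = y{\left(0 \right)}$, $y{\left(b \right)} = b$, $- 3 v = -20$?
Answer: $\frac{i \sqrt{1716177}}{3} \approx 436.68 i$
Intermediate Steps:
$v = \frac{20}{3}$ ($v = \left(- \frac{1}{3}\right) \left(-20\right) = \frac{20}{3} \approx 6.6667$)
$E = -2$ ($E = -2 + 0 = -2$)
$x{\left(l \right)} = l^{3}$
$t{\left(M \right)} = \frac{14}{3} + M$ ($t{\left(M \right)} = \left(-2 + M\right) + \frac{20}{3} = \frac{14}{3} + M$)
$m = - \frac{45211}{3}$ ($m = \left(\frac{14}{3} - 46\right) - \left(9574 - -5455\right) = - \frac{124}{3} - \left(9574 + 5455\right) = - \frac{124}{3} - 15029 = - \frac{45211}{3} \approx -15070.0$)
$\sqrt{x{\left(-56 \right)} + m} = \sqrt{\left(-56\right)^{3} - \frac{45211}{3}} = \sqrt{-175616 - \frac{45211}{3}} = \sqrt{- \frac{572059}{3}} = \frac{i \sqrt{1716177}}{3}$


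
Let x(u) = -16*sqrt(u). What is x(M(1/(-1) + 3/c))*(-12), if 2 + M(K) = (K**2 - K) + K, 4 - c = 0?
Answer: 48*I*sqrt(31) ≈ 267.25*I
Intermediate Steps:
c = 4 (c = 4 - 1*0 = 4 + 0 = 4)
M(K) = -2 + K**2 (M(K) = -2 + ((K**2 - K) + K) = -2 + K**2)
x(M(1/(-1) + 3/c))*(-12) = -16*sqrt(-2 + (1/(-1) + 3/4)**2)*(-12) = -16*sqrt(-2 + (1*(-1) + 3*(1/4))**2)*(-12) = -16*sqrt(-2 + (-1 + 3/4)**2)*(-12) = -16*sqrt(-2 + (-1/4)**2)*(-12) = -16*sqrt(-2 + 1/16)*(-12) = -4*I*sqrt(31)*(-12) = 48*I*sqrt(31)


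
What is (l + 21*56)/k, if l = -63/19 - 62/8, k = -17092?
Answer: -88535/1298992 ≈ -0.068157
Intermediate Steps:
l = -841/76 (l = -63*1/19 - 62*⅛ = -63/19 - 31/4 = -841/76 ≈ -11.066)
(l + 21*56)/k = (-841/76 + 21*56)/(-17092) = (-841/76 + 1176)*(-1/17092) = (88535/76)*(-1/17092) = -88535/1298992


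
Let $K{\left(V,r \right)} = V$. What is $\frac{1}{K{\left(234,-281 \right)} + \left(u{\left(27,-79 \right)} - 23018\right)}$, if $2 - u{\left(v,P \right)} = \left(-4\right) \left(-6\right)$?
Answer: $- \frac{1}{22806} \approx -4.3848 \cdot 10^{-5}$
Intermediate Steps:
$u{\left(v,P \right)} = -22$ ($u{\left(v,P \right)} = 2 - \left(-4\right) \left(-6\right) = 2 - 24 = -22$)
$\frac{1}{K{\left(234,-281 \right)} + \left(u{\left(27,-79 \right)} - 23018\right)} = \frac{1}{234 - 23040} = \frac{1}{-22806} = - \frac{1}{22806}$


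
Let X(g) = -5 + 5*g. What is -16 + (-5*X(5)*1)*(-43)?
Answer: 4284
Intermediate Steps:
-16 + (-5*X(5)*1)*(-43) = -16 + (-5*(-5 + 5*5)*1)*(-43) = -16 + (-5*(-5 + 25)*1)*(-43) = -16 + (-5*20*1)*(-43) = -16 - 100*1*(-43) = -16 - 100*(-43) = -16 + 4300 = 4284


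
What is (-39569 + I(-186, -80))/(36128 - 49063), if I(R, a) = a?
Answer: 39649/12935 ≈ 3.0653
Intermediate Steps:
(-39569 + I(-186, -80))/(36128 - 49063) = (-39569 - 80)/(36128 - 49063) = -39649/(-12935) = -39649*(-1/12935) = 39649/12935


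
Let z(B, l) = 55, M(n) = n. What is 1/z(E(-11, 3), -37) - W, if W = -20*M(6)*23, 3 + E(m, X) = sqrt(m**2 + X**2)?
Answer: 151801/55 ≈ 2760.0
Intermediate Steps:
E(m, X) = -3 + sqrt(X**2 + m**2) (E(m, X) = -3 + sqrt(m**2 + X**2) = -3 + sqrt(X**2 + m**2))
W = -2760 (W = -20*6*23 = -120*23 = -2760)
1/z(E(-11, 3), -37) - W = 1/55 - 1*(-2760) = 1/55 + 2760 = 151801/55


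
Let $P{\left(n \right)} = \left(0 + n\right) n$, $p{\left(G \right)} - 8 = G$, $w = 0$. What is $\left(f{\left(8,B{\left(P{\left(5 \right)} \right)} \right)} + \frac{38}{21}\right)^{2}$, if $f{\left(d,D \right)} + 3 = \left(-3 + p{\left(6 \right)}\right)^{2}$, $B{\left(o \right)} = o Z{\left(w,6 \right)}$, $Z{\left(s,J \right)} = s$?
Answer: $\frac{6330256}{441} \approx 14354.0$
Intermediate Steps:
$p{\left(G \right)} = 8 + G$
$P{\left(n \right)} = n^{2}$ ($P{\left(n \right)} = n n = n^{2}$)
$B{\left(o \right)} = 0$ ($B{\left(o \right)} = o 0 = 0$)
$f{\left(d,D \right)} = 118$ ($f{\left(d,D \right)} = -3 + \left(-3 + \left(8 + 6\right)\right)^{2} = -3 + \left(-3 + 14\right)^{2} = -3 + 11^{2} = -3 + 121 = 118$)
$\left(f{\left(8,B{\left(P{\left(5 \right)} \right)} \right)} + \frac{38}{21}\right)^{2} = \left(118 + \frac{38}{21}\right)^{2} = \left(\frac{2516}{21}\right)^{2} = \frac{6330256}{441}$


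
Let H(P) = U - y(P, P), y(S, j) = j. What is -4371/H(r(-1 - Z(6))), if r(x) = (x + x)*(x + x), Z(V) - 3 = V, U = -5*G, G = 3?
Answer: 4371/415 ≈ 10.533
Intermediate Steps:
U = -15 (U = -5*3 = -15)
Z(V) = 3 + V
r(x) = 4*x**2 (r(x) = (2*x)*(2*x) = 4*x**2)
H(P) = -15 - P
-4371/H(r(-1 - Z(6))) = -4371/(-15 - 4*(-1 - (3 + 6))**2) = -4371/(-15 - 4*(-1 - 1*9)**2) = -4371/(-15 - 4*(-1 - 9)**2) = -4371/(-15 - 4*(-10)**2) = -4371/(-15 - 4*100) = -4371/(-15 - 1*400) = -4371/(-15 - 400) = -4371/(-415) = -4371*(-1/415) = 4371/415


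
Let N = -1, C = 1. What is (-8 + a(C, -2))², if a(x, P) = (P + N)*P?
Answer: 4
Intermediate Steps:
a(x, P) = P*(-1 + P) (a(x, P) = (P - 1)*P = (-1 + P)*P = P*(-1 + P))
(-8 + a(C, -2))² = (-8 - 2*(-1 - 2))² = (-8 - 2*(-3))² = (-8 + 6)² = (-2)² = 4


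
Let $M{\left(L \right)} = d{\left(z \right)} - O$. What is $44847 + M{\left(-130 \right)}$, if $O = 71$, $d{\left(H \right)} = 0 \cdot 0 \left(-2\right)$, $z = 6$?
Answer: $44776$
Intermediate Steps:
$d{\left(H \right)} = 0$ ($d{\left(H \right)} = 0 \left(-2\right) = 0$)
$M{\left(L \right)} = -71$ ($M{\left(L \right)} = 0 - 71 = -71$)
$44847 + M{\left(-130 \right)} = 44847 - 71 = 44776$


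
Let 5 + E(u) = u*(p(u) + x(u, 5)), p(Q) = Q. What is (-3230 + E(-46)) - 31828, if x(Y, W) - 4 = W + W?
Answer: -33591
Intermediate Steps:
x(Y, W) = 4 + 2*W (x(Y, W) = 4 + (W + W) = 4 + 2*W)
E(u) = -5 + u*(14 + u) (E(u) = -5 + u*(u + (4 + 2*5)) = -5 + u*(u + (4 + 10)) = -5 + u*(u + 14) = -5 + u*(14 + u))
(-3230 + E(-46)) - 31828 = (-3230 + (-5 + (-46)² + 14*(-46))) - 31828 = (-3230 + (-5 + 2116 - 644)) - 31828 = (-3230 + 1467) - 31828 = -1763 - 31828 = -33591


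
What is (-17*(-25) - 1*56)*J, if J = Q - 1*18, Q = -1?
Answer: -7011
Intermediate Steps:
J = -19 (J = -1 - 1*18 = -1 - 18 = -19)
(-17*(-25) - 1*56)*J = (-17*(-25) - 1*56)*(-19) = (425 - 56)*(-19) = 369*(-19) = -7011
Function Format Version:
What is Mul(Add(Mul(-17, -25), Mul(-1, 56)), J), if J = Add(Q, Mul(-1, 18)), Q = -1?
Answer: -7011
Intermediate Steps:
J = -19 (J = Add(-1, Mul(-1, 18)) = Add(-1, -18) = -19)
Mul(Add(Mul(-17, -25), Mul(-1, 56)), J) = Mul(Add(Mul(-17, -25), Mul(-1, 56)), -19) = Mul(Add(425, -56), -19) = Mul(369, -19) = -7011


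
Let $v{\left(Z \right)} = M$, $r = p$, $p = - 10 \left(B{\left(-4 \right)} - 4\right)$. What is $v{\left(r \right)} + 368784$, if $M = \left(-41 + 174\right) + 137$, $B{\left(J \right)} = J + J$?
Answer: $369054$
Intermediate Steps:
$B{\left(J \right)} = 2 J$
$p = 120$ ($p = - 10 \left(2 \left(-4\right) - 4\right) = - 10 \left(-8 - 4\right) = \left(-10\right) \left(-12\right) = 120$)
$r = 120$
$M = 270$ ($M = 133 + 137 = 270$)
$v{\left(Z \right)} = 270$
$v{\left(r \right)} + 368784 = 270 + 368784 = 369054$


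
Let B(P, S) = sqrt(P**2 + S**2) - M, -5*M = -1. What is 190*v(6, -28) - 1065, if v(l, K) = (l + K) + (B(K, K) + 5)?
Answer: -4333 + 5320*sqrt(2) ≈ 3190.6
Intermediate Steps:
M = 1/5 (M = -1/5*(-1) = 1/5 ≈ 0.20000)
B(P, S) = -1/5 + sqrt(P**2 + S**2) (B(P, S) = sqrt(P**2 + S**2) - 1*1/5 = sqrt(P**2 + S**2) - 1/5 = -1/5 + sqrt(P**2 + S**2))
v(l, K) = 24/5 + K + l + sqrt(2)*sqrt(K**2) (v(l, K) = (l + K) + ((-1/5 + sqrt(K**2 + K**2)) + 5) = (K + l) + ((-1/5 + sqrt(2*K**2)) + 5) = (K + l) + ((-1/5 + sqrt(2)*sqrt(K**2)) + 5) = (K + l) + (24/5 + sqrt(2)*sqrt(K**2)) = 24/5 + K + l + sqrt(2)*sqrt(K**2))
190*v(6, -28) - 1065 = 190*(24/5 - 28 + 6 + sqrt(2)*sqrt((-28)**2)) - 1065 = 190*(24/5 - 28 + 6 + sqrt(2)*sqrt(784)) - 1065 = 190*(24/5 - 28 + 6 + sqrt(2)*28) - 1065 = 190*(24/5 - 28 + 6 + 28*sqrt(2)) - 1065 = 190*(-86/5 + 28*sqrt(2)) - 1065 = (-3268 + 5320*sqrt(2)) - 1065 = -4333 + 5320*sqrt(2)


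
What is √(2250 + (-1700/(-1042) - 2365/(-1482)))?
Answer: √1343311885276530/772122 ≈ 47.468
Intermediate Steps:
√(2250 + (-1700/(-1042) - 2365/(-1482))) = √(2250 + (-1700*(-1/1042) - 2365*(-1/1482))) = √(2250 + (850/521 + 2365/1482)) = √(2250 + 2491865/772122) = √(1739766365/772122) = √1343311885276530/772122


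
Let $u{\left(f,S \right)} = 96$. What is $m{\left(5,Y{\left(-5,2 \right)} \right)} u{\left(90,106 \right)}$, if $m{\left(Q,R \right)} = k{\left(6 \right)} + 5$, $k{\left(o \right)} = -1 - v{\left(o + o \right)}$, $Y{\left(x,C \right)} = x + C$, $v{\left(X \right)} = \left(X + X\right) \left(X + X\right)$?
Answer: $-54912$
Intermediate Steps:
$v{\left(X \right)} = 4 X^{2}$ ($v{\left(X \right)} = 2 X 2 X = 4 X^{2}$)
$Y{\left(x,C \right)} = C + x$
$k{\left(o \right)} = -1 - 16 o^{2}$ ($k{\left(o \right)} = -1 - 4 \left(o + o\right)^{2} = -1 - 4 \left(2 o\right)^{2} = -1 - 4 \cdot 4 o^{2} = -1 - 16 o^{2}$)
$m{\left(Q,R \right)} = -572$ ($m{\left(Q,R \right)} = \left(-1 - 16 \cdot 6^{2}\right) + 5 = \left(-1 - 576\right) + 5 = -577 + 5 = -572$)
$m{\left(5,Y{\left(-5,2 \right)} \right)} u{\left(90,106 \right)} = \left(-572\right) 96 = -54912$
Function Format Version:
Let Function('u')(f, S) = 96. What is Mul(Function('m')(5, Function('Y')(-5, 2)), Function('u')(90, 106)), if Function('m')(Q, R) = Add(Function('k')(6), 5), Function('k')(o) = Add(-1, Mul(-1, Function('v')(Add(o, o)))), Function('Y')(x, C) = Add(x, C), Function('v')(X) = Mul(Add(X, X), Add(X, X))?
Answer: -54912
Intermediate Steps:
Function('v')(X) = Mul(4, Pow(X, 2)) (Function('v')(X) = Mul(Mul(2, X), Mul(2, X)) = Mul(4, Pow(X, 2)))
Function('Y')(x, C) = Add(C, x)
Function('k')(o) = Add(-1, Mul(-16, Pow(o, 2))) (Function('k')(o) = Add(-1, Mul(-1, Mul(4, Pow(Add(o, o), 2)))) = Add(-1, Mul(-1, Mul(4, Pow(Mul(2, o), 2)))) = Add(-1, Mul(-1, Mul(4, Mul(4, Pow(o, 2))))) = Add(-1, Mul(-1, Mul(16, Pow(o, 2)))) = Add(-1, Mul(-16, Pow(o, 2))))
Function('m')(Q, R) = -572 (Function('m')(Q, R) = Add(Add(-1, Mul(-16, Pow(6, 2))), 5) = Add(Add(-1, Mul(-16, 36)), 5) = Add(Add(-1, -576), 5) = Add(-577, 5) = -572)
Mul(Function('m')(5, Function('Y')(-5, 2)), Function('u')(90, 106)) = Mul(-572, 96) = -54912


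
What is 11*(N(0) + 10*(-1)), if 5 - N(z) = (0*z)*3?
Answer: -55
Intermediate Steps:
N(z) = 5 (N(z) = 5 - 0*z*3 = 5 - 0*3 = 5 - 1*0 = 5 + 0 = 5)
11*(N(0) + 10*(-1)) = 11*(5 + 10*(-1)) = 11*(5 - 10) = 11*(-5) = -55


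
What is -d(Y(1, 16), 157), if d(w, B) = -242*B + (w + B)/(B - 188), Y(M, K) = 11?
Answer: 1177982/31 ≈ 37999.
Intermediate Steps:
d(w, B) = -242*B + (B + w)/(-188 + B)
-d(Y(1, 16), 157) = -(11 - 242*157² + 45497*157)/(-188 + 157) = -(11 - 242*24649 + 7143029)/(-31) = -(-1)*(11 - 5965058 + 7143029)/31 = -(-1)*1177982/31 = -1*(-1177982/31) = 1177982/31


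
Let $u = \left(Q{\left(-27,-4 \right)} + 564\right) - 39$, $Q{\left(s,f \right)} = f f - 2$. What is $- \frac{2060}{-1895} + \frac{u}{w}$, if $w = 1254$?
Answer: $\frac{65539}{43206} \approx 1.5169$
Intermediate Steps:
$Q{\left(s,f \right)} = -2 + f^{2}$ ($Q{\left(s,f \right)} = f^{2} - 2 = -2 + f^{2}$)
$u = 539$ ($u = \left(\left(-2 + \left(-4\right)^{2}\right) + 564\right) - 39 = \left(\left(-2 + 16\right) + 564\right) - 39 = \left(14 + 564\right) - 39 = 578 - 39 = 539$)
$- \frac{2060}{-1895} + \frac{u}{w} = - \frac{2060}{-1895} + \frac{539}{1254} = \left(-2060\right) \left(- \frac{1}{1895}\right) + 539 \cdot \frac{1}{1254} = \frac{412}{379} + \frac{49}{114} = \frac{65539}{43206}$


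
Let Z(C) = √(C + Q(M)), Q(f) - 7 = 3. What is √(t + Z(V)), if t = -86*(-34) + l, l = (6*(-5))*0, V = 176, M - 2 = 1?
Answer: √(2924 + √186) ≈ 54.200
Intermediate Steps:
M = 3 (M = 2 + 1 = 3)
Q(f) = 10 (Q(f) = 7 + 3 = 10)
Z(C) = √(10 + C) (Z(C) = √(C + 10) = √(10 + C))
l = 0 (l = -30*0 = 0)
t = 2924 (t = -86*(-34) + 0 = 2924 + 0 = 2924)
√(t + Z(V)) = √(2924 + √(10 + 176)) = √(2924 + √186)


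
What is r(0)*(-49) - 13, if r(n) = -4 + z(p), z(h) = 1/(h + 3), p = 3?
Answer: 1049/6 ≈ 174.83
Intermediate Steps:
z(h) = 1/(3 + h)
r(n) = -23/6 (r(n) = -4 + 1/(3 + 3) = -4 + 1/6 = -4 + ⅙ = -23/6)
r(0)*(-49) - 13 = -23/6*(-49) - 13 = 1127/6 - 13 = 1049/6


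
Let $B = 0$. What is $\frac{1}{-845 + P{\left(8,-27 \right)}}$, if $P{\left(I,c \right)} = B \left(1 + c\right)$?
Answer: $- \frac{1}{845} \approx -0.0011834$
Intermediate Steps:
$P{\left(I,c \right)} = 0$ ($P{\left(I,c \right)} = 0 \left(1 + c\right) = 0$)
$\frac{1}{-845 + P{\left(8,-27 \right)}} = \frac{1}{-845 + 0} = \frac{1}{-845} = - \frac{1}{845}$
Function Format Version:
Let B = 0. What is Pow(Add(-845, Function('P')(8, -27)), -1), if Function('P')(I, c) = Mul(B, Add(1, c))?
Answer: Rational(-1, 845) ≈ -0.0011834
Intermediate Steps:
Function('P')(I, c) = 0 (Function('P')(I, c) = Mul(0, Add(1, c)) = 0)
Pow(Add(-845, Function('P')(8, -27)), -1) = Pow(Add(-845, 0), -1) = Pow(-845, -1) = Rational(-1, 845)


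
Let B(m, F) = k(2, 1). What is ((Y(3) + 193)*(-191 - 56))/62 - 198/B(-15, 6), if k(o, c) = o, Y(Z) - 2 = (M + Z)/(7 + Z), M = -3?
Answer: -54303/62 ≈ -875.85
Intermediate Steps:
Y(Z) = 2 + (-3 + Z)/(7 + Z)
B(m, F) = 2
((Y(3) + 193)*(-191 - 56))/62 - 198/B(-15, 6) = (((11 + 3*3)/(7 + 3) + 193)*(-191 - 56))/62 - 198/2 = (((11 + 9)/10 + 193)*(-247))*(1/62) - 198*½ = (((⅒)*20 + 193)*(-247))*(1/62) - 99 = ((2 + 193)*(-247))*(1/62) - 99 = (195*(-247))*(1/62) - 99 = -48165*1/62 - 99 = -48165/62 - 99 = -54303/62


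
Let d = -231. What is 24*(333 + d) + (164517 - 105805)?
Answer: 61160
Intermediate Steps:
24*(333 + d) + (164517 - 105805) = 24*(333 - 231) + (164517 - 105805) = 24*102 + 58712 = 2448 + 58712 = 61160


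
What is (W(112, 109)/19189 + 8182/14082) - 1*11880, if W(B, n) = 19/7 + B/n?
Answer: -1224634295945668/103088738487 ≈ -11879.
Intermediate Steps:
W(B, n) = 19/7 + B/n (W(B, n) = 19*(⅐) + B/n = 19/7 + B/n)
(W(112, 109)/19189 + 8182/14082) - 1*11880 = ((19/7 + 112/109)/19189 + 8182/14082) - 1*11880 = ((19/7 + 112*(1/109))*(1/19189) + 8182*(1/14082)) - 11880 = ((19/7 + 112/109)*(1/19189) + 4091/7041) - 11880 = ((2855/763)*(1/19189) + 4091/7041) - 11880 = (2855/14641207 + 4091/7041) - 11880 = 59917279892/103088738487 - 11880 = -1224634295945668/103088738487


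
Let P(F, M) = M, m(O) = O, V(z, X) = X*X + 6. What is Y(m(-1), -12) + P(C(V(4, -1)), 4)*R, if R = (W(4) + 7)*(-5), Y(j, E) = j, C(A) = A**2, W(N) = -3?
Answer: -81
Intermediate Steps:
V(z, X) = 6 + X**2 (V(z, X) = X**2 + 6 = 6 + X**2)
R = -20 (R = (-3 + 7)*(-5) = 4*(-5) = -20)
Y(m(-1), -12) + P(C(V(4, -1)), 4)*R = -1 + 4*(-20) = -1 - 80 = -81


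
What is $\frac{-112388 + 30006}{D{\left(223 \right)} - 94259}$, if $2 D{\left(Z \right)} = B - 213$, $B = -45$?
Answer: $\frac{41191}{47194} \approx 0.8728$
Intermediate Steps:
$D{\left(Z \right)} = -129$ ($D{\left(Z \right)} = \frac{-45 - 213}{2} = \frac{1}{2} \left(-258\right) = -129$)
$\frac{-112388 + 30006}{D{\left(223 \right)} - 94259} = \frac{-112388 + 30006}{-129 - 94259} = - \frac{82382}{-94388} = \left(-82382\right) \left(- \frac{1}{94388}\right) = \frac{41191}{47194}$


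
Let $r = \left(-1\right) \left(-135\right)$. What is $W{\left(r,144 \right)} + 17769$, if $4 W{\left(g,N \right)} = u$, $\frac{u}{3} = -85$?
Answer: $\frac{70821}{4} \approx 17705.0$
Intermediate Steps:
$u = -255$ ($u = 3 \left(-85\right) = -255$)
$r = 135$
$W{\left(g,N \right)} = - \frac{255}{4}$ ($W{\left(g,N \right)} = \frac{1}{4} \left(-255\right) = - \frac{255}{4}$)
$W{\left(r,144 \right)} + 17769 = - \frac{255}{4} + 17769 = \frac{70821}{4}$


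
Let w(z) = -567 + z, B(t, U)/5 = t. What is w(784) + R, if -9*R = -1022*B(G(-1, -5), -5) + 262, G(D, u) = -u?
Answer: 27241/9 ≈ 3026.8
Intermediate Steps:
B(t, U) = 5*t
R = 25288/9 (R = -(-5110*(-1*(-5)) + 262)/9 = -(-5110*5 + 262)/9 = -(-1022*25 + 262)/9 = -(-25550 + 262)/9 = -⅑*(-25288) = 25288/9 ≈ 2809.8)
w(784) + R = (-567 + 784) + 25288/9 = 217 + 25288/9 = 27241/9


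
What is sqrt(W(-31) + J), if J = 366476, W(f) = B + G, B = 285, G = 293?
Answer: sqrt(367054) ≈ 605.85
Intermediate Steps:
W(f) = 578 (W(f) = 285 + 293 = 578)
sqrt(W(-31) + J) = sqrt(578 + 366476) = sqrt(367054)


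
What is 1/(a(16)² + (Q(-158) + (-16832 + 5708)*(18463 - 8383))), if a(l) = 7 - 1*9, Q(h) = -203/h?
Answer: -158/17716526525 ≈ -8.9182e-9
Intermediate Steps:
a(l) = -2 (a(l) = 7 - 9 = -2)
1/(a(16)² + (Q(-158) + (-16832 + 5708)*(18463 - 8383))) = 1/((-2)² + (-203/(-158) + (-16832 + 5708)*(18463 - 8383))) = 1/(4 + (-203*(-1/158) - 11124*10080)) = 1/(4 + (203/158 - 112129920)) = 1/(4 - 17716527157/158) = 1/(-17716526525/158) = -158/17716526525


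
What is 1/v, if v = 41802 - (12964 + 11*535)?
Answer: 1/22953 ≈ 4.3567e-5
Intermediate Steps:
v = 22953 (v = 41802 - (12964 + 5885) = 41802 - 1*18849 = 41802 - 18849 = 22953)
1/v = 1/22953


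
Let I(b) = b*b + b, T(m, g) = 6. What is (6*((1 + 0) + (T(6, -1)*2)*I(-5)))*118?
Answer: 170628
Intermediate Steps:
I(b) = b + b**2 (I(b) = b**2 + b = b + b**2)
(6*((1 + 0) + (T(6, -1)*2)*I(-5)))*118 = (6*((1 + 0) + (6*2)*(-5*(1 - 5))))*118 = (6*(1 + 12*(-5*(-4))))*118 = (6*(1 + 12*20))*118 = (6*(1 + 240))*118 = (6*241)*118 = 1446*118 = 170628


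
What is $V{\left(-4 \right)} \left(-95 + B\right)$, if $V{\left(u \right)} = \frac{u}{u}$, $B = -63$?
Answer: $-158$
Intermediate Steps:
$V{\left(u \right)} = 1$
$V{\left(-4 \right)} \left(-95 + B\right) = 1 \left(-95 - 63\right) = 1 \left(-158\right) = -158$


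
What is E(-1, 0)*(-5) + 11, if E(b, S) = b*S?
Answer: 11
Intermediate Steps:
E(b, S) = S*b
E(-1, 0)*(-5) + 11 = (0*(-1))*(-5) + 11 = 0*(-5) + 11 = 0 + 11 = 11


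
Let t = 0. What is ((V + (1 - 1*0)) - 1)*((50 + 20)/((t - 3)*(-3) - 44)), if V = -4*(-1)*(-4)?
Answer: 32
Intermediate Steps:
V = -16 (V = 4*(-4) = -16)
((V + (1 - 1*0)) - 1)*((50 + 20)/((t - 3)*(-3) - 44)) = ((-16 + (1 - 1*0)) - 1)*((50 + 20)/((0 - 3)*(-3) - 44)) = ((-16 + (1 + 0)) - 1)*(70/(-3*(-3) - 44)) = ((-16 + 1) - 1)*(70/(9 - 44)) = (-15 - 1)*(70/(-35)) = -1120*(-1)/35 = -16*(-2) = 32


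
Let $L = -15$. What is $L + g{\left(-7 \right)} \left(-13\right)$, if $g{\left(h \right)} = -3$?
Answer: $24$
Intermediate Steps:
$L + g{\left(-7 \right)} \left(-13\right) = -15 - -39 = -15 + 39 = 24$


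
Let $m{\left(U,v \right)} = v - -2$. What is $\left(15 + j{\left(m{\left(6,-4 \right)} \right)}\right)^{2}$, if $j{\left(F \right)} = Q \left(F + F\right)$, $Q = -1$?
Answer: $361$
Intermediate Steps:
$m{\left(U,v \right)} = 2 + v$ ($m{\left(U,v \right)} = v + 2 = 2 + v$)
$j{\left(F \right)} = - 2 F$ ($j{\left(F \right)} = - (F + F) = - 2 F$)
$\left(15 + j{\left(m{\left(6,-4 \right)} \right)}\right)^{2} = \left(15 - 2 \left(2 - 4\right)\right)^{2} = \left(15 - -4\right)^{2} = \left(15 + 4\right)^{2} = 19^{2} = 361$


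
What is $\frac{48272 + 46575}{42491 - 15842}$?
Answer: $\frac{94847}{26649} \approx 3.5591$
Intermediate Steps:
$\frac{48272 + 46575}{42491 - 15842} = \frac{94847}{26649}$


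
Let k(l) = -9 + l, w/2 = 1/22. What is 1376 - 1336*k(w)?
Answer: 146064/11 ≈ 13279.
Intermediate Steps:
w = 1/11 (w = 2*(1/22) = 1/11 ≈ 0.090909)
1376 - 1336*k(w) = 1376 - 1336*(-9 + 1/11) = 1376 - 1336*(-98/11) = 1376 + 130928/11 = 146064/11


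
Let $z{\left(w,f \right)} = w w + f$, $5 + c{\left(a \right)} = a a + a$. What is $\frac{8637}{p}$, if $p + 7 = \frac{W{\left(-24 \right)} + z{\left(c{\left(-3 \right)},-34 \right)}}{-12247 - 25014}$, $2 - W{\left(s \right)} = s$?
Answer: $- \frac{15324917}{12420} \approx -1233.9$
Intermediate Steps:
$W{\left(s \right)} = 2 - s$
$c{\left(a \right)} = -5 + a + a^{2}$ ($c{\left(a \right)} = -5 + \left(a a + a\right) = -5 + \left(a^{2} + a\right) = -5 + \left(a + a^{2}\right) = -5 + a + a^{2}$)
$z{\left(w,f \right)} = f + w^{2}$ ($z{\left(w,f \right)} = w^{2} + f = f + w^{2}$)
$p = - \frac{37260}{5323}$ ($p = -7 + \frac{\left(2 - -24\right) - \left(34 - \left(-5 - 3 + \left(-3\right)^{2}\right)^{2}\right)}{-12247 - 25014} = -7 + \frac{\left(2 + 24\right) - \left(34 - \left(-5 - 3 + 9\right)^{2}\right)}{-37261} = -7 + \left(26 - \left(34 - 1^{2}\right)\right) \left(- \frac{1}{37261}\right) = -7 + \left(26 + \left(-34 + 1\right)\right) \left(- \frac{1}{37261}\right) = -7 + \left(26 - 33\right) \left(- \frac{1}{37261}\right) = -7 - - \frac{1}{5323} = -7 + \frac{1}{5323} = - \frac{37260}{5323} \approx -6.9998$)
$\frac{8637}{p} = \frac{8637}{- \frac{37260}{5323}} = 8637 \left(- \frac{5323}{37260}\right) = - \frac{15324917}{12420}$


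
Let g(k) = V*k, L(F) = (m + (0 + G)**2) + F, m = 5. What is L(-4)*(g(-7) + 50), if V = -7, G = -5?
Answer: 2574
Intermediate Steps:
L(F) = 30 + F (L(F) = (5 + (0 - 5)**2) + F = (5 + (-5)**2) + F = (5 + 25) + F = 30 + F)
g(k) = -7*k
L(-4)*(g(-7) + 50) = (30 - 4)*(-7*(-7) + 50) = 26*(49 + 50) = 26*99 = 2574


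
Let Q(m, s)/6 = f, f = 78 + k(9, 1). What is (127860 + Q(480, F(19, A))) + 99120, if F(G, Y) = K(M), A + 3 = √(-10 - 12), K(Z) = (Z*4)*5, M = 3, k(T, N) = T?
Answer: 227502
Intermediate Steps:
K(Z) = 20*Z (K(Z) = (4*Z)*5 = 20*Z)
A = -3 + I*√22 (A = -3 + √(-10 - 12) = -3 + √(-22) = -3 + I*√22 ≈ -3.0 + 4.6904*I)
f = 87 (f = 78 + 9 = 87)
F(G, Y) = 60 (F(G, Y) = 20*3 = 60)
Q(m, s) = 522 (Q(m, s) = 6*87 = 522)
(127860 + Q(480, F(19, A))) + 99120 = (127860 + 522) + 99120 = 128382 + 99120 = 227502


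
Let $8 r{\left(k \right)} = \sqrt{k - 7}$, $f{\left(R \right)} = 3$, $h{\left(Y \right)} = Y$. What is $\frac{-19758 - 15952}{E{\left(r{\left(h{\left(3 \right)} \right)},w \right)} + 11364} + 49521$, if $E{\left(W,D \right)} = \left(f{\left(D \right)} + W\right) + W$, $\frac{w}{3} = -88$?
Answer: $\frac{25592550339117}{516834757} + \frac{71420 i}{516834757} \approx 49518.0 + 0.00013819 i$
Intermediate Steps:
$r{\left(k \right)} = \frac{\sqrt{-7 + k}}{8}$ ($r{\left(k \right)} = \frac{\sqrt{k - 7}}{8} = \frac{\sqrt{-7 + k}}{8}$)
$w = -264$ ($w = 3 \left(-88\right) = -264$)
$E{\left(W,D \right)} = 3 + 2 W$ ($E{\left(W,D \right)} = \left(3 + W\right) + W = 3 + 2 W$)
$\frac{-19758 - 15952}{E{\left(r{\left(h{\left(3 \right)} \right)},w \right)} + 11364} + 49521 = \frac{-19758 - 15952}{\left(3 + 2 \frac{\sqrt{-7 + 3}}{8}\right) + 11364} + 49521 = - \frac{35710}{\left(3 + 2 \frac{\sqrt{-4}}{8}\right) + 11364} + 49521 = - \frac{35710}{\left(3 + 2 \frac{2 i}{8}\right) + 11364} + 49521 = - \frac{35710}{\left(3 + 2 \frac{i}{4}\right) + 11364} + 49521 = - \frac{35710}{\left(3 + \frac{i}{2}\right) + 11364} + 49521 = - \frac{35710}{11367 + \frac{i}{2}} + 49521 = - 35710 \frac{4 \left(11367 - \frac{i}{2}\right)}{516834757} + 49521 = - \frac{142840 \left(11367 - \frac{i}{2}\right)}{516834757} + 49521 = 49521 - \frac{142840 \left(11367 - \frac{i}{2}\right)}{516834757}$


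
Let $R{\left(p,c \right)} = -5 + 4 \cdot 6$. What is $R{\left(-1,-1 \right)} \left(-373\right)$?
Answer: $-7087$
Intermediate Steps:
$R{\left(p,c \right)} = 19$ ($R{\left(p,c \right)} = -5 + 24 = 19$)
$R{\left(-1,-1 \right)} \left(-373\right) = 19 \left(-373\right) = -7087$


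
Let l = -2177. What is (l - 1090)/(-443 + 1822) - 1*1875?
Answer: -2588892/1379 ≈ -1877.4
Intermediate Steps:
(l - 1090)/(-443 + 1822) - 1*1875 = (-2177 - 1090)/(-443 + 1822) - 1*1875 = -3267/1379 - 1875 = -2588892/1379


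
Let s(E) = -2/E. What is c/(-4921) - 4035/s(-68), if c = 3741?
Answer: -675115731/4921 ≈ -1.3719e+5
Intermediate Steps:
c/(-4921) - 4035/s(-68) = 3741/(-4921) - 4035/((-2/(-68))) = 3741*(-1/4921) - 4035/((-2*(-1/68))) = -3741/4921 - 4035/1/34 = -3741/4921 - 4035*34 = -3741/4921 - 137190 = -675115731/4921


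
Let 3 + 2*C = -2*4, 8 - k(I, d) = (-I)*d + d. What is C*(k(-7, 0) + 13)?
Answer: -231/2 ≈ -115.50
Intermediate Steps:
k(I, d) = 8 - d + I*d (k(I, d) = 8 - ((-I)*d + d) = 8 - (-I*d + d) = 8 - (d - I*d) = 8 + (-d + I*d) = 8 - d + I*d)
C = -11/2 (C = -3/2 + (-2*4)/2 = -3/2 + (1/2)*(-8) = -3/2 - 4 = -11/2 ≈ -5.5000)
C*(k(-7, 0) + 13) = -11*((8 - 1*0 - 7*0) + 13)/2 = -11*((8 + 0 + 0) + 13)/2 = -11*(8 + 13)/2 = -11/2*21 = -231/2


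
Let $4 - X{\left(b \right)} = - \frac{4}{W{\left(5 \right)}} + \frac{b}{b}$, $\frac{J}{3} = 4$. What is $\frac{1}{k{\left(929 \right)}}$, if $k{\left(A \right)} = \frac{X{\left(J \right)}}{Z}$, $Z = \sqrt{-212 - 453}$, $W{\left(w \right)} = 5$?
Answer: $\frac{5 i \sqrt{665}}{19} \approx 6.7862 i$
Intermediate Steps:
$J = 12$ ($J = 3 \cdot 4 = 12$)
$X{\left(b \right)} = \frac{19}{5}$ ($X{\left(b \right)} = 4 - \left(- \frac{4}{5} + \frac{b}{b}\right) = 4 - \left(\left(-4\right) \frac{1}{5} + 1\right) = 4 - \left(- \frac{4}{5} + 1\right) = 4 - \frac{1}{5} = \frac{19}{5}$)
$Z = i \sqrt{665}$ ($Z = \sqrt{-665} = i \sqrt{665} \approx 25.788 i$)
$k{\left(A \right)} = - \frac{i \sqrt{665}}{175}$ ($k{\left(A \right)} = \frac{19}{5 i \sqrt{665}} = \frac{19 \left(- \frac{i \sqrt{665}}{665}\right)}{5} = - \frac{i \sqrt{665}}{175}$)
$\frac{1}{k{\left(929 \right)}} = \frac{1}{\left(- \frac{1}{175}\right) i \sqrt{665}} = \frac{5 i \sqrt{665}}{19}$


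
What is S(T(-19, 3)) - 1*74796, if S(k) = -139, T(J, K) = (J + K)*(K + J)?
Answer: -74935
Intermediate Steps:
T(J, K) = (J + K)² (T(J, K) = (J + K)*(J + K) = (J + K)²)
S(T(-19, 3)) - 1*74796 = -139 - 1*74796 = -139 - 74796 = -74935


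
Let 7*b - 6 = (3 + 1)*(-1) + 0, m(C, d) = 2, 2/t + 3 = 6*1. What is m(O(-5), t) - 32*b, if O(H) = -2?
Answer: -50/7 ≈ -7.1429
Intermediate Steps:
t = ⅔ (t = 2/(-3 + 6*1) = 2/(-3 + 6) = 2/3 = 2*(⅓) = ⅔ ≈ 0.66667)
b = 2/7 (b = 6/7 + ((3 + 1)*(-1) + 0)/7 = 6/7 + (4*(-1) + 0)/7 = 6/7 + (-4 + 0)/7 = 6/7 + (⅐)*(-4) = 6/7 - 4/7 = 2/7 ≈ 0.28571)
m(O(-5), t) - 32*b = 2 - 32*2/7 = 2 - 64/7 = -50/7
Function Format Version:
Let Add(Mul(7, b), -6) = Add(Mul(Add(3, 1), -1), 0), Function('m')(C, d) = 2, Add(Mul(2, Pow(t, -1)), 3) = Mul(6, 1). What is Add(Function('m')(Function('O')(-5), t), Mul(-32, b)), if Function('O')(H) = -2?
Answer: Rational(-50, 7) ≈ -7.1429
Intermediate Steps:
t = Rational(2, 3) (t = Mul(2, Pow(Add(-3, Mul(6, 1)), -1)) = Mul(2, Pow(Add(-3, 6), -1)) = Mul(2, Pow(3, -1)) = Mul(2, Rational(1, 3)) = Rational(2, 3) ≈ 0.66667)
b = Rational(2, 7) (b = Add(Rational(6, 7), Mul(Rational(1, 7), Add(Mul(Add(3, 1), -1), 0))) = Add(Rational(6, 7), Mul(Rational(1, 7), Add(Mul(4, -1), 0))) = Add(Rational(6, 7), Mul(Rational(1, 7), Add(-4, 0))) = Add(Rational(6, 7), Mul(Rational(1, 7), -4)) = Add(Rational(6, 7), Rational(-4, 7)) = Rational(2, 7) ≈ 0.28571)
Add(Function('m')(Function('O')(-5), t), Mul(-32, b)) = Add(2, Mul(-32, Rational(2, 7))) = Add(2, Rational(-64, 7)) = Rational(-50, 7)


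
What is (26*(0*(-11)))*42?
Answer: 0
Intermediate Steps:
(26*(0*(-11)))*42 = (26*0)*42 = 0*42 = 0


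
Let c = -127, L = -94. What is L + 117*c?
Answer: -14953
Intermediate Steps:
L + 117*c = -94 + 117*(-127) = -94 - 14859 = -14953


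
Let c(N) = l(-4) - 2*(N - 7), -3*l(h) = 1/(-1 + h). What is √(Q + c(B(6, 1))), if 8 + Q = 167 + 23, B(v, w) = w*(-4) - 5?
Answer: 13*√285/15 ≈ 14.631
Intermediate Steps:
B(v, w) = -5 - 4*w (B(v, w) = -4*w - 5 = -5 - 4*w)
l(h) = -1/(3*(-1 + h))
Q = 182 (Q = -8 + (167 + 23) = -8 + 190 = 182)
c(N) = 211/15 - 2*N (c(N) = -1/(-3 + 3*(-4)) - 2*(N - 7) = -1/(-3 - 12) - 2*(-7 + N) = -1/(-15) + (14 - 2*N) = -1*(-1/15) + (14 - 2*N) = 1/15 + (14 - 2*N) = 211/15 - 2*N)
√(Q + c(B(6, 1))) = √(182 + (211/15 - 2*(-5 - 4*1))) = √(182 + (211/15 - 2*(-5 - 4))) = √(182 + (211/15 - 2*(-9))) = √(182 + (211/15 + 18)) = √(182 + 481/15) = √(3211/15) = 13*√285/15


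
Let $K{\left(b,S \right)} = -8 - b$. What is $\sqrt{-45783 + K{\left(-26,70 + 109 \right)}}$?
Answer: $9 i \sqrt{565} \approx 213.93 i$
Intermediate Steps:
$\sqrt{-45783 + K{\left(-26,70 + 109 \right)}} = \sqrt{-45783 - -18} = \sqrt{-45783 + \left(-8 + 26\right)} = \sqrt{-45783 + 18} = \sqrt{-45765} = 9 i \sqrt{565}$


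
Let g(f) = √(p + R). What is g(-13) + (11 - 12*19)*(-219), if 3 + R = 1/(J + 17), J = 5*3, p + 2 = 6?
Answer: 47523 + √66/8 ≈ 47524.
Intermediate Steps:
p = 4 (p = -2 + 6 = 4)
J = 15
R = -95/32 (R = -3 + 1/(15 + 17) = -3 + 1/32 = -95/32 ≈ -2.9688)
g(f) = √66/8 (g(f) = √(4 - 95/32) = √(33/32) = √66/8)
g(-13) + (11 - 12*19)*(-219) = √66/8 + (11 - 12*19)*(-219) = √66/8 + (11 - 228)*(-219) = √66/8 - 217*(-219) = √66/8 + 47523 = 47523 + √66/8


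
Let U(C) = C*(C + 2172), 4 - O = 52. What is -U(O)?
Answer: 101952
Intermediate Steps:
O = -48 (O = 4 - 1*52 = 4 - 52 = -48)
U(C) = C*(2172 + C)
-U(O) = -(-48)*(2172 - 48) = -(-48)*2124 = -1*(-101952) = 101952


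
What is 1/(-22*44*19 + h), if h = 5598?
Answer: -1/12794 ≈ -7.8162e-5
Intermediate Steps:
1/(-22*44*19 + h) = 1/(-22*44*19 + 5598) = 1/(-968*19 + 5598) = 1/(-18392 + 5598) = 1/(-12794) = -1/12794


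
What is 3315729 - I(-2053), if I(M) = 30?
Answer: 3315699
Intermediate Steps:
3315729 - I(-2053) = 3315729 - 1*30 = 3315729 - 30 = 3315699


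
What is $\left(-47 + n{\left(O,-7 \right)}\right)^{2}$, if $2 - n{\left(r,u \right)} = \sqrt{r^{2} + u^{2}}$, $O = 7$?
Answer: $2123 + 630 \sqrt{2} \approx 3014.0$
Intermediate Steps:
$n{\left(r,u \right)} = 2 - \sqrt{r^{2} + u^{2}}$
$\left(-47 + n{\left(O,-7 \right)}\right)^{2} = \left(-47 + \left(2 - \sqrt{7^{2} + \left(-7\right)^{2}}\right)\right)^{2} = \left(-47 + \left(2 - \sqrt{49 + 49}\right)\right)^{2} = \left(-47 + \left(2 - \sqrt{98}\right)\right)^{2} = \left(-47 + \left(2 - 7 \sqrt{2}\right)\right)^{2} = \left(-45 - 7 \sqrt{2}\right)^{2}$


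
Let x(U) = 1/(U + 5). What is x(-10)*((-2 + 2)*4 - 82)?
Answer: 82/5 ≈ 16.400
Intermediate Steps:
x(U) = 1/(5 + U)
x(-10)*((-2 + 2)*4 - 82) = ((-2 + 2)*4 - 82)/(5 - 10) = (0*4 - 82)/(-5) = -(0 - 82)/5 = -1/5*(-82) = 82/5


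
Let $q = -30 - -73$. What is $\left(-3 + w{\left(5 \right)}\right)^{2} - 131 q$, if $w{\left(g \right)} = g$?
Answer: $-5629$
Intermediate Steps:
$q = 43$ ($q = -30 + 73 = 43$)
$\left(-3 + w{\left(5 \right)}\right)^{2} - 131 q = \left(-3 + 5\right)^{2} - 5633 = 2^{2} - 5633 = 4 - 5633 = -5629$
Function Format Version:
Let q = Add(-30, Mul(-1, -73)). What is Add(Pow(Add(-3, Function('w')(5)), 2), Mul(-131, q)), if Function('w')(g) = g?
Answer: -5629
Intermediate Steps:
q = 43 (q = Add(-30, 73) = 43)
Add(Pow(Add(-3, Function('w')(5)), 2), Mul(-131, q)) = Add(Pow(Add(-3, 5), 2), Mul(-131, 43)) = Add(Pow(2, 2), -5633) = Add(4, -5633) = -5629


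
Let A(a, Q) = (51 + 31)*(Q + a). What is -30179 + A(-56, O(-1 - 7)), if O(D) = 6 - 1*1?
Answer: -34361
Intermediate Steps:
O(D) = 5 (O(D) = 6 - 1 = 5)
A(a, Q) = 82*Q + 82*a (A(a, Q) = 82*(Q + a) = 82*Q + 82*a)
-30179 + A(-56, O(-1 - 7)) = -30179 + (82*5 + 82*(-56)) = -30179 + (410 - 4592) = -30179 - 4182 = -34361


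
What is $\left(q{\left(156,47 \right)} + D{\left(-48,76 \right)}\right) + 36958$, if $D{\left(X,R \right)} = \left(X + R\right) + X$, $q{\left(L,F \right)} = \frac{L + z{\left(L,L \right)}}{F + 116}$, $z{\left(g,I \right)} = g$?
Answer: $\frac{6021206}{163} \approx 36940.0$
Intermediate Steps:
$q{\left(L,F \right)} = \frac{2 L}{116 + F}$ ($q{\left(L,F \right)} = \frac{L + L}{F + 116} = \frac{2 L}{116 + F}$)
$D{\left(X,R \right)} = R + 2 X$ ($D{\left(X,R \right)} = \left(R + X\right) + X = R + 2 X$)
$\left(q{\left(156,47 \right)} + D{\left(-48,76 \right)}\right) + 36958 = \left(2 \cdot 156 \frac{1}{116 + 47} + \left(76 + 2 \left(-48\right)\right)\right) + 36958 = \left(2 \cdot 156 \cdot \frac{1}{163} + \left(76 - 96\right)\right) + 36958 = \left(2 \cdot 156 \cdot \frac{1}{163} - 20\right) + 36958 = \left(\frac{312}{163} - 20\right) + 36958 = - \frac{2948}{163} + 36958 = \frac{6021206}{163}$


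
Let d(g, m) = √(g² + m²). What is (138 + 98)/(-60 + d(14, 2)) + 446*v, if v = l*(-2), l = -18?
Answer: 1364406/85 - 59*√2/85 ≈ 16051.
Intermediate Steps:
v = 36 (v = -18*(-2) = 36)
(138 + 98)/(-60 + d(14, 2)) + 446*v = (138 + 98)/(-60 + √(14² + 2²)) + 446*36 = 236/(-60 + √(196 + 4)) + 16056 = 236/(-60 + √200) + 16056 = 236/(-60 + 10*√2) + 16056 = 16056 + 236/(-60 + 10*√2)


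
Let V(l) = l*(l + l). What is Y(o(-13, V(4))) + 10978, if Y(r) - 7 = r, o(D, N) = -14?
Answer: 10971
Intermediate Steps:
V(l) = 2*l² (V(l) = l*(2*l) = 2*l²)
Y(r) = 7 + r
Y(o(-13, V(4))) + 10978 = (7 - 14) + 10978 = -7 + 10978 = 10971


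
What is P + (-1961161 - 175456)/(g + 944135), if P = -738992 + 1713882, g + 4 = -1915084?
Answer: 946574506787/970953 ≈ 9.7489e+5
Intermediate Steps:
g = -1915088 (g = -4 - 1915084 = -1915088)
P = 974890
P + (-1961161 - 175456)/(g + 944135) = 974890 + (-1961161 - 175456)/(-1915088 + 944135) = 974890 - 2136617/(-970953) = 974890 - 2136617*(-1/970953) = 974890 + 2136617/970953 = 946574506787/970953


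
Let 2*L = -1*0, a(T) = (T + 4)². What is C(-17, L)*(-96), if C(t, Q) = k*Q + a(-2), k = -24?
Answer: -384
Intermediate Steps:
a(T) = (4 + T)²
L = 0 (L = (-1*0)/2 = (½)*0 = 0)
C(t, Q) = 4 - 24*Q (C(t, Q) = -24*Q + (4 - 2)² = -24*Q + 2² = -24*Q + 4 = 4 - 24*Q)
C(-17, L)*(-96) = (4 - 24*0)*(-96) = (4 + 0)*(-96) = 4*(-96) = -384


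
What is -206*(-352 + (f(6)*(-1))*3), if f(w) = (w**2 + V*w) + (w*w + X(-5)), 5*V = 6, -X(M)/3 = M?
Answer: 653638/5 ≈ 1.3073e+5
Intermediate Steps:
X(M) = -3*M
V = 6/5 (V = (1/5)*6 = 6/5 ≈ 1.2000)
f(w) = 15 + 2*w**2 + 6*w/5 (f(w) = (w**2 + 6*w/5) + (w*w - 3*(-5)) = (w**2 + 6*w/5) + (w**2 + 15) = (w**2 + 6*w/5) + (15 + w**2) = 15 + 2*w**2 + 6*w/5)
-206*(-352 + (f(6)*(-1))*3) = -206*(-352 + ((15 + 2*6**2 + (6/5)*6)*(-1))*3) = -206*(-352 + ((15 + 2*36 + 36/5)*(-1))*3) = -206*(-352 + ((15 + 72 + 36/5)*(-1))*3) = -206*(-352 + ((471/5)*(-1))*3) = -206*(-352 - 471/5*3) = -206*(-352 - 1413/5) = -206*(-3173/5) = 653638/5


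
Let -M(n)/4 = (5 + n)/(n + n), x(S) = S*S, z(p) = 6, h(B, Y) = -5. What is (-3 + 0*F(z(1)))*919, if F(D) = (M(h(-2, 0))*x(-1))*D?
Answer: -2757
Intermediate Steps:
x(S) = S²
M(n) = -2*(5 + n)/n (M(n) = -4*(5 + n)/(n + n) = -4*(5 + n)/(2*n) = -4*(5 + n)*1/(2*n) = -2*(5 + n)/n)
F(D) = 0 (F(D) = ((-2 - 10/(-5))*(-1)²)*D = ((-2 - 10*(-⅕))*1)*D = ((-2 + 2)*1)*D = (0*1)*D = 0*D = 0)
(-3 + 0*F(z(1)))*919 = (-3 + 0*0)*919 = (-3 + 0)*919 = -3*919 = -2757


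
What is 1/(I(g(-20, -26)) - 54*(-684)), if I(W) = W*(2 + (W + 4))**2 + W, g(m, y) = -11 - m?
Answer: 1/38970 ≈ 2.5661e-5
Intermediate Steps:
I(W) = W + W*(6 + W)**2 (I(W) = W*(2 + (4 + W))**2 + W = W*(6 + W)**2 + W = W + W*(6 + W)**2)
1/(I(g(-20, -26)) - 54*(-684)) = 1/((-11 - 1*(-20))*(1 + (6 + (-11 - 1*(-20)))**2) - 54*(-684)) = 1/((-11 + 20)*(1 + (6 + (-11 + 20))**2) + 36936) = 1/(9*(1 + (6 + 9)**2) + 36936) = 1/(9*(1 + 15**2) + 36936) = 1/(9*(1 + 225) + 36936) = 1/(9*226 + 36936) = 1/(2034 + 36936) = 1/38970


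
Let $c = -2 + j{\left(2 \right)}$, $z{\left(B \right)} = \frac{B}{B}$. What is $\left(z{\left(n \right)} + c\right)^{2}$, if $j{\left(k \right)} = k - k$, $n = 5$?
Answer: $1$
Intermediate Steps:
$z{\left(B \right)} = 1$
$j{\left(k \right)} = 0$
$c = -2$ ($c = -2 + 0 = -2$)
$\left(z{\left(n \right)} + c\right)^{2} = \left(1 - 2\right)^{2} = \left(-1\right)^{2} = 1$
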